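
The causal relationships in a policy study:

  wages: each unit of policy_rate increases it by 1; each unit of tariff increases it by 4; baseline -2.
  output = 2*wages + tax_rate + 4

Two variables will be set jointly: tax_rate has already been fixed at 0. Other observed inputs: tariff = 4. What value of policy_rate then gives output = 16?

policy_rate = -8

With tax_rate held at 0:
Substituting into the wages equation gives wages = policy_rate + 14.
Substituting into the output equation gives output = 2*policy_rate + 32.
Solve 2*policy_rate + 32 = 16: policy_rate = (16 - 32) / 2 = -8.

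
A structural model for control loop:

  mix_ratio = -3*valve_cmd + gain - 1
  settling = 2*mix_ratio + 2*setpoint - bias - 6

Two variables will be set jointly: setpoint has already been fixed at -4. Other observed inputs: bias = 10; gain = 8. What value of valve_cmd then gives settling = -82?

valve_cmd = 12

With setpoint held at -4:
Substituting into the mix_ratio equation gives mix_ratio = -3*valve_cmd + 7.
Substituting into the settling equation gives settling = -6*valve_cmd - 10.
Solve -6*valve_cmd - 10 = -82: valve_cmd = (-82 + 10) / -6 = 12.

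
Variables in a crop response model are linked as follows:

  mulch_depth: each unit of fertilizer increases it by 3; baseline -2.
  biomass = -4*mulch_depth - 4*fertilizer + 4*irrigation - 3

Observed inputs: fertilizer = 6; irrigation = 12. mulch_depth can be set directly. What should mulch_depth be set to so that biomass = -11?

Intervening on mulch_depth fixes its value directly, overriding its dependence on fertilizer.
Substituting into the biomass equation gives biomass = -4*mulch_depth + 21.
Solve -4*mulch_depth + 21 = -11: mulch_depth = (-11 - 21) / -4 = 8.

mulch_depth = 8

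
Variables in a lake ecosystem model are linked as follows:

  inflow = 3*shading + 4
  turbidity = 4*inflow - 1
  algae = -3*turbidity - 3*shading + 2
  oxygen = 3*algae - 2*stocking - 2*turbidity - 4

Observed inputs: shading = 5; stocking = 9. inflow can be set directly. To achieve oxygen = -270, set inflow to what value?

inflow = 5

Intervening on inflow fixes its value directly, overriding its dependence on shading.
Substituting into the algae equation gives algae = -12*inflow - 10.
So oxygen = -44*inflow - 50.
Solve -44*inflow - 50 = -270: inflow = (-270 + 50) / -44 = 5.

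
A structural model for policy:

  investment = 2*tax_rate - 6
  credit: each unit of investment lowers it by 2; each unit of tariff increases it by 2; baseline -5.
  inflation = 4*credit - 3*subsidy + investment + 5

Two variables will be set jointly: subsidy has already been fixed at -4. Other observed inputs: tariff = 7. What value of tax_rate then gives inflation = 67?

tax_rate = 2

With subsidy held at -4:
Substituting into the credit equation gives credit = -4*tax_rate + 21.
inflation becomes -14*tax_rate + 95.
Solve -14*tax_rate + 95 = 67: tax_rate = (67 - 95) / -14 = 2.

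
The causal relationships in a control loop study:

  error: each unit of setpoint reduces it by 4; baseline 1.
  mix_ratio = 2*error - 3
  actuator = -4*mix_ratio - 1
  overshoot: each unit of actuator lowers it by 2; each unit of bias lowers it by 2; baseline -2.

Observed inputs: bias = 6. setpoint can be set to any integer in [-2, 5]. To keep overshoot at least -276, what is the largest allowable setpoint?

setpoint = 4

Substituting into the mix_ratio equation gives mix_ratio = -8*setpoint - 1.
Substituting into the actuator equation gives actuator = 32*setpoint + 3.
This gives overshoot = -64*setpoint - 20.
Require -64*setpoint - 20 ≥ -276, so setpoint ≤ 4.
The largest integer in [-2, 5] satisfying this is 4.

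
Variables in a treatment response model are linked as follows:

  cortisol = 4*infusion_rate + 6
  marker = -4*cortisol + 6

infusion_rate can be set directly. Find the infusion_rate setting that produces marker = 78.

infusion_rate = -6

Substituting into the marker equation gives marker = -16*infusion_rate - 18.
Solve -16*infusion_rate - 18 = 78: infusion_rate = (78 + 18) / -16 = -6.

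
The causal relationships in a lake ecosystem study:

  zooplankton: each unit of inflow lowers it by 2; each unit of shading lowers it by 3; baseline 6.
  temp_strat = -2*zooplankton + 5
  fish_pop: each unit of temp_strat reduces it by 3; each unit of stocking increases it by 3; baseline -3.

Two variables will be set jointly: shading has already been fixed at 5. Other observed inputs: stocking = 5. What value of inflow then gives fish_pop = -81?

inflow = 2

With shading held at 5:
Substituting into the zooplankton equation gives zooplankton = -2*inflow - 9.
Substituting into the temp_strat equation gives temp_strat = 4*inflow + 23.
This gives fish_pop = -12*inflow - 57.
Solve -12*inflow - 57 = -81: inflow = (-81 + 57) / -12 = 2.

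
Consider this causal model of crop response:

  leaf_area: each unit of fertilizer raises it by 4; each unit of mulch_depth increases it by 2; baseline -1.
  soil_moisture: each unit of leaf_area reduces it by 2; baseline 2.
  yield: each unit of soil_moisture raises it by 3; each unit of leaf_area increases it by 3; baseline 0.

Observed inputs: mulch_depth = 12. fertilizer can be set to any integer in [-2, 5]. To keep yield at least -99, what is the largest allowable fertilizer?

fertilizer = 3

Substituting into the leaf_area equation gives leaf_area = 4*fertilizer + 23.
Substituting into the soil_moisture equation gives soil_moisture = -8*fertilizer - 44.
yield becomes -12*fertilizer - 63.
Require -12*fertilizer - 63 ≥ -99, so fertilizer ≤ 3.
The largest integer in [-2, 5] satisfying this is 3.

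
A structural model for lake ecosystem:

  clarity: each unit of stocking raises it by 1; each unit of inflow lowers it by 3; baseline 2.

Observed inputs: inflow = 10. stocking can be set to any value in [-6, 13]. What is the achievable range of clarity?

Substituting into the clarity equation gives clarity = stocking - 28.
Linear in stocking, so extremes are at the endpoints: stocking = -6 gives clarity = -34; stocking = 13 gives clarity = -15.

-34 to -15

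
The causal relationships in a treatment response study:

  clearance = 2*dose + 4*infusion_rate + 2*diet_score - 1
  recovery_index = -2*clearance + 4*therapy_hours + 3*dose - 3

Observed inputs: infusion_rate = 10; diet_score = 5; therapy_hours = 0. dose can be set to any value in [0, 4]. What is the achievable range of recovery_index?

-105 to -101

Substituting into the clearance equation gives clearance = 2*dose + 49.
So recovery_index = -dose - 101.
Linear in dose, so extremes are at the endpoints: dose = 0 gives recovery_index = -101; dose = 4 gives recovery_index = -105.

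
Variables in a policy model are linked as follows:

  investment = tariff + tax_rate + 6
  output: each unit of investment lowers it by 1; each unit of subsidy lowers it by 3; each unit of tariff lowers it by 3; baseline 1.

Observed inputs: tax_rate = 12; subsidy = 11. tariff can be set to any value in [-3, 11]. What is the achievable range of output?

-94 to -38

Substituting into the investment equation gives investment = tariff + 18.
Substituting into the output equation gives output = -4*tariff - 50.
Linear in tariff, so extremes are at the endpoints: tariff = -3 gives output = -38; tariff = 11 gives output = -94.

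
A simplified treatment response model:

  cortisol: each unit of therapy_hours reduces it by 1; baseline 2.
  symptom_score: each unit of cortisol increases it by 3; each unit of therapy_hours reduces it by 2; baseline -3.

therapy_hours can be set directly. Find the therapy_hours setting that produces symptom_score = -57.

Substituting into the symptom_score equation gives symptom_score = -5*therapy_hours + 3.
Solve -5*therapy_hours + 3 = -57: therapy_hours = (-57 - 3) / -5 = 12.

therapy_hours = 12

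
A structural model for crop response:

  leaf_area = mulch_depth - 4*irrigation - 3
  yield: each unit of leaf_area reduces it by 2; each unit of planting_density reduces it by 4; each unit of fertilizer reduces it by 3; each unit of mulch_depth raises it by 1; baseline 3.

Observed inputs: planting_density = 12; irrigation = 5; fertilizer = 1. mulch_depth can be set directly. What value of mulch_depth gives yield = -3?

Substituting into the leaf_area equation gives leaf_area = mulch_depth - 23.
This gives yield = -mulch_depth - 2.
Solve -mulch_depth - 2 = -3: mulch_depth = (-3 + 2) / -1 = 1.

mulch_depth = 1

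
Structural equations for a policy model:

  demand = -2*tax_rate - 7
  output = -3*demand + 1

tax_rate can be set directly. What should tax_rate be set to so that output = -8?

Substituting into the output equation gives output = 6*tax_rate + 22.
Solve 6*tax_rate + 22 = -8: tax_rate = (-8 - 22) / 6 = -5.

tax_rate = -5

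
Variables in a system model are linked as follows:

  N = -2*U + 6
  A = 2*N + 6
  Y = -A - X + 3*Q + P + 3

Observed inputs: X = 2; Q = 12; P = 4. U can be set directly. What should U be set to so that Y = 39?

U = 4

Substituting into the A equation gives A = -4*U + 18.
Substituting into the Y equation gives Y = 4*U + 23.
Solve 4*U + 23 = 39: U = (39 - 23) / 4 = 4.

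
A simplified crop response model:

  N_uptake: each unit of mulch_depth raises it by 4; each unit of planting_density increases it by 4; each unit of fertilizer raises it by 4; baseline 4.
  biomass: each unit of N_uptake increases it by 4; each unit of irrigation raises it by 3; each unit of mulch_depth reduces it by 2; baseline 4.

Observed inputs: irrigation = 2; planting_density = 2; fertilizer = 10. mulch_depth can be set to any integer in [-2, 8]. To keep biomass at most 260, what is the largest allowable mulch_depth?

Substituting into the N_uptake equation gives N_uptake = 4*mulch_depth + 52.
Substituting into the biomass equation gives biomass = 14*mulch_depth + 218.
Require 14*mulch_depth + 218 ≤ 260, so mulch_depth ≤ 3.
The largest integer in [-2, 8] satisfying this is 3.

mulch_depth = 3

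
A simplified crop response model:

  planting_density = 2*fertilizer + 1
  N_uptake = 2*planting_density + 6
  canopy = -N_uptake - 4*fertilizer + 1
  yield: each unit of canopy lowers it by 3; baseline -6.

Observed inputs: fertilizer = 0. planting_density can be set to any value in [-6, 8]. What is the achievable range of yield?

-27 to 57

Intervening on planting_density fixes its value directly, overriding its dependence on fertilizer.
Substituting into the canopy equation gives canopy = -2*planting_density - 5.
So yield = 6*planting_density + 9.
Linear in planting_density, so extremes are at the endpoints: planting_density = -6 gives yield = -27; planting_density = 8 gives yield = 57.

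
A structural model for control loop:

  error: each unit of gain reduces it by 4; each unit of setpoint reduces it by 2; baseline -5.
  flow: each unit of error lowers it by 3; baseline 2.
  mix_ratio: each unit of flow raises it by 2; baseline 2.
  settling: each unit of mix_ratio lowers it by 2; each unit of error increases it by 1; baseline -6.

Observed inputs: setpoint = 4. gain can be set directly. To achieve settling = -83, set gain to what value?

Substituting into the error equation gives error = -4*gain - 13.
Substituting into the flow equation gives flow = 12*gain + 41.
Substituting into the mix_ratio equation gives mix_ratio = 24*gain + 84.
settling becomes -52*gain - 187.
Solve -52*gain - 187 = -83: gain = (-83 + 187) / -52 = -2.

gain = -2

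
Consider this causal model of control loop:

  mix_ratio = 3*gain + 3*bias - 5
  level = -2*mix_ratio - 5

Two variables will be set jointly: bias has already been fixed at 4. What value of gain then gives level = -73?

gain = 9

With bias held at 4:
Substituting into the mix_ratio equation gives mix_ratio = 3*gain + 7.
Substituting into the level equation gives level = -6*gain - 19.
Solve -6*gain - 19 = -73: gain = (-73 + 19) / -6 = 9.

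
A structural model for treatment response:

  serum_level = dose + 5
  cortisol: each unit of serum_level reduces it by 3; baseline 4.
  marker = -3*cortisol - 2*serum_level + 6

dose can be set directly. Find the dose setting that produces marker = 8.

Substituting into the cortisol equation gives cortisol = -3*dose - 11.
marker becomes 7*dose + 29.
Solve 7*dose + 29 = 8: dose = (8 - 29) / 7 = -3.

dose = -3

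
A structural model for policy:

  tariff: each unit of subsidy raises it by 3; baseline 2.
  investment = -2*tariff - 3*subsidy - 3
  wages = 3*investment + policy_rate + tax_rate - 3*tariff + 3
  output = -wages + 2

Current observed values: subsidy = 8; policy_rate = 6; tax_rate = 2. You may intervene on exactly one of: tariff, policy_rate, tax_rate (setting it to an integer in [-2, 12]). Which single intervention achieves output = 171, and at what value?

set tariff = 11

Intervening on tariff: with other inputs at their observed values, output = 9*tariff + 72. Solving for 171 gives tariff = 11, within [-2, 12].
Intervening on policy_rate: output = -policy_rate + 312. Reaching 171 requires policy_rate = 141, outside [-2, 12].
Intervening on tax_rate: output = -tax_rate + 308. Reaching 171 requires tax_rate = 137, outside [-2, 12].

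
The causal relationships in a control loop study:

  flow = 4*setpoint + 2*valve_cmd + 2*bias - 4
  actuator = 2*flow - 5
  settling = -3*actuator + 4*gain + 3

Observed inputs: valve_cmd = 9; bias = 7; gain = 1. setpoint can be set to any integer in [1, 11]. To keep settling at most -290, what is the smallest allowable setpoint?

setpoint = 6

Substituting into the flow equation gives flow = 4*setpoint + 28.
Substituting into the actuator equation gives actuator = 8*setpoint + 51.
Substituting into the settling equation gives settling = -24*setpoint - 146.
Require -24*setpoint - 146 ≤ -290, so setpoint ≥ 6.
The smallest integer in [1, 11] satisfying this is 6.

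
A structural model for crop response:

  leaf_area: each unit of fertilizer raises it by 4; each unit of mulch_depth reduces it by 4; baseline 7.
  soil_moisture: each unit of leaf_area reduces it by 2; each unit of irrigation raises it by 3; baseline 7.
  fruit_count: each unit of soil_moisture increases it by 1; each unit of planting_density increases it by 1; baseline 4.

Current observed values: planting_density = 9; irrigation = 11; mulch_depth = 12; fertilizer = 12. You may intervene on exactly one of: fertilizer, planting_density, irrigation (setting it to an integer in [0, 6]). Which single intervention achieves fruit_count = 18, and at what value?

Intervening on fertilizer: fruit_count = -8*fertilizer + 135. Reaching 18 requires fertilizer = 117/8, not an integer.
Intervening on planting_density: fruit_count = planting_density + 30. Reaching 18 requires planting_density = -12, outside [0, 6].
Intervening on irrigation: with other inputs at their observed values, fruit_count = 3*irrigation + 6. Solving for 18 gives irrigation = 4, within [0, 6].

set irrigation = 4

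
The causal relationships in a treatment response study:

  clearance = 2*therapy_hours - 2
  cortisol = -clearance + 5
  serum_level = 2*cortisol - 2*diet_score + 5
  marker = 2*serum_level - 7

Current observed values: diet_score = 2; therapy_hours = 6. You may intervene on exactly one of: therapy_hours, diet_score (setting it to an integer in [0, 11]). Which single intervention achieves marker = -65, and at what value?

Intervening on therapy_hours: with other inputs at their observed values, marker = -8*therapy_hours + 23. Solving for -65 gives therapy_hours = 11, within [0, 11].
Intervening on diet_score: marker = -4*diet_score - 17. Reaching -65 requires diet_score = 12, outside [0, 11].

set therapy_hours = 11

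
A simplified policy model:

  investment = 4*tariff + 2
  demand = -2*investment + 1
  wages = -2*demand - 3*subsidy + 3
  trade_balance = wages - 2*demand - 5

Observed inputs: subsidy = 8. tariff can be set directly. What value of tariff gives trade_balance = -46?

tariff = -1

Substituting into the demand equation gives demand = -8*tariff - 3.
Substituting into the wages equation gives wages = 16*tariff - 15.
So trade_balance = 32*tariff - 14.
Solve 32*tariff - 14 = -46: tariff = (-46 + 14) / 32 = -1.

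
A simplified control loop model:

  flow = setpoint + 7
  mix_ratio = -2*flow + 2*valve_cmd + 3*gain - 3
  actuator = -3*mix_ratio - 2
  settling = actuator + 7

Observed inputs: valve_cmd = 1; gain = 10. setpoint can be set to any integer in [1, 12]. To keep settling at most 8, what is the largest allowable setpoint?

Substituting into the mix_ratio equation gives mix_ratio = -2*setpoint + 15.
This gives actuator = 6*setpoint - 47.
settling becomes 6*setpoint - 40.
Require 6*setpoint - 40 ≤ 8, so setpoint ≤ 8.
The largest integer in [1, 12] satisfying this is 8.

setpoint = 8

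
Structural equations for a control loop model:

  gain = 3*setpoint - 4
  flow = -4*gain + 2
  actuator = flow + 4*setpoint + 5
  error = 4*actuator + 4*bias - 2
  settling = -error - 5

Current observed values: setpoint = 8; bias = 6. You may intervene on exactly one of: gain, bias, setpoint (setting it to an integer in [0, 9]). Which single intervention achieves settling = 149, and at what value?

set bias = 3

Intervening on gain: settling = 16*gain - 183. Reaching 149 requires gain = 83/4, not an integer.
Intervening on bias: with other inputs at their observed values, settling = -4*bias + 161. Solving for 149 gives bias = 3, within [0, 9].
Intervening on setpoint: settling = 32*setpoint - 119. Reaching 149 requires setpoint = 67/8, not an integer.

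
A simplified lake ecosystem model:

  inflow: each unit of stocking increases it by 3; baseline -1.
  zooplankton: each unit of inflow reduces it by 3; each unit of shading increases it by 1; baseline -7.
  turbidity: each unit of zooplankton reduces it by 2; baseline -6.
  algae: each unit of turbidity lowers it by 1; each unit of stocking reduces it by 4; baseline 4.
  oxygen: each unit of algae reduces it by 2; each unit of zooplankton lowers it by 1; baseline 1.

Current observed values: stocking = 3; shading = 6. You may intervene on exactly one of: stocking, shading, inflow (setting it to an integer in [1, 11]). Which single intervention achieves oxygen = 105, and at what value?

set shading = 11

Intervening on stocking: oxygen = 53*stocking - 29. Reaching 105 requires stocking = 134/53, not an integer.
Intervening on shading: with other inputs at their observed values, oxygen = -5*shading + 160. Solving for 105 gives shading = 11, within [1, 11].
Intervening on inflow: oxygen = 15*inflow + 10. Reaching 105 requires inflow = 19/3, not an integer.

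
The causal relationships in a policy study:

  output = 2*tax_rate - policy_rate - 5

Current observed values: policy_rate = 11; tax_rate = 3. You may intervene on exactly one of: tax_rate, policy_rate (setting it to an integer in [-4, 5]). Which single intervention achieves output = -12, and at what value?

Intervening on tax_rate: with other inputs at their observed values, output = 2*tax_rate - 16. Solving for -12 gives tax_rate = 2, within [-4, 5].
Intervening on policy_rate: output = -policy_rate + 1. Reaching -12 requires policy_rate = 13, outside [-4, 5].

set tax_rate = 2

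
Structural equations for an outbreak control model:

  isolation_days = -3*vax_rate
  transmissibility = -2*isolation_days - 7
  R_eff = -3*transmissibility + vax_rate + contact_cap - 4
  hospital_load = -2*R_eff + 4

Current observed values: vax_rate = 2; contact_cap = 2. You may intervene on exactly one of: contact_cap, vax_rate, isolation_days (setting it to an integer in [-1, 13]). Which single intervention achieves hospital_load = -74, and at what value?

set isolation_days = 3

Intervening on contact_cap: hospital_load = -2*contact_cap + 38. Reaching -74 requires contact_cap = 56, outside [-1, 13].
Intervening on vax_rate: hospital_load = 34*vax_rate - 34. Reaching -74 requires vax_rate = -20/17, not an integer.
Intervening on isolation_days: with other inputs at their observed values, hospital_load = -12*isolation_days - 38. Solving for -74 gives isolation_days = 3, within [-1, 13].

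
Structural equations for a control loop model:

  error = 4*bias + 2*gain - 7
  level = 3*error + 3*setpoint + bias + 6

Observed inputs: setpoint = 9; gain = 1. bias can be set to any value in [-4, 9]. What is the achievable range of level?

Substituting into the error equation gives error = 4*bias - 5.
Substituting into the level equation gives level = 13*bias + 18.
Linear in bias, so extremes are at the endpoints: bias = -4 gives level = -34; bias = 9 gives level = 135.

-34 to 135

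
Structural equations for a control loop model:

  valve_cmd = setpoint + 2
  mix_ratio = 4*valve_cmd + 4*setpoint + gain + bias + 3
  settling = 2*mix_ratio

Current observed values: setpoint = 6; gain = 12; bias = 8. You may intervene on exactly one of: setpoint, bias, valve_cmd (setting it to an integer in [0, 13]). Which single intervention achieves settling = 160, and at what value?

Intervening on setpoint: settling = 16*setpoint + 62. Reaching 160 requires setpoint = 49/8, not an integer.
Intervening on bias: with other inputs at their observed values, settling = 2*bias + 142. Solving for 160 gives bias = 9, within [0, 13].
Intervening on valve_cmd: settling = 8*valve_cmd + 94. Reaching 160 requires valve_cmd = 33/4, not an integer.

set bias = 9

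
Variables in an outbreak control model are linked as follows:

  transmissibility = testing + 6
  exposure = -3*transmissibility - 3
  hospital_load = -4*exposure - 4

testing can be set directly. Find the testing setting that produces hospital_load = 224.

Substituting into the exposure equation gives exposure = -3*testing - 21.
This gives hospital_load = 12*testing + 80.
Solve 12*testing + 80 = 224: testing = (224 - 80) / 12 = 12.

testing = 12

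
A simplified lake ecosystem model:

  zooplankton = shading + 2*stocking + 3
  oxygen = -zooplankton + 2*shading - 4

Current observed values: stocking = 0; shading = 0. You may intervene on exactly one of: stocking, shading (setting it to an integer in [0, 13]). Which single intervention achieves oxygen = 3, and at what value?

Intervening on stocking: oxygen = -2*stocking - 7. Reaching 3 requires stocking = -5, outside [0, 13].
Intervening on shading: with other inputs at their observed values, oxygen = shading - 7. Solving for 3 gives shading = 10, within [0, 13].

set shading = 10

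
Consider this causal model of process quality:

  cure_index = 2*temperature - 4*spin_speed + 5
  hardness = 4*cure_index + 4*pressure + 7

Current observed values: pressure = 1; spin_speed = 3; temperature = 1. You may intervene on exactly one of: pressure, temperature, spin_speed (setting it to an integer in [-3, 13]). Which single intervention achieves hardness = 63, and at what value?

Intervening on pressure: hardness = 4*pressure - 13. Reaching 63 requires pressure = 19, outside [-3, 13].
Intervening on temperature: with other inputs at their observed values, hardness = 8*temperature - 17. Solving for 63 gives temperature = 10, within [-3, 13].
Intervening on spin_speed: hardness = -16*spin_speed + 39. Reaching 63 requires spin_speed = -3/2, not an integer.

set temperature = 10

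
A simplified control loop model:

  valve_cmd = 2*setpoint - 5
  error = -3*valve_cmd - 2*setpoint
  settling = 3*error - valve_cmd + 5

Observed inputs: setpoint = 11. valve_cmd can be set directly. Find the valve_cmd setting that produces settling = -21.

Intervening on valve_cmd fixes its value directly, overriding its dependence on setpoint.
Substituting into the error equation gives error = -3*valve_cmd - 22.
Substituting into the settling equation gives settling = -10*valve_cmd - 61.
Solve -10*valve_cmd - 61 = -21: valve_cmd = (-21 + 61) / -10 = -4.

valve_cmd = -4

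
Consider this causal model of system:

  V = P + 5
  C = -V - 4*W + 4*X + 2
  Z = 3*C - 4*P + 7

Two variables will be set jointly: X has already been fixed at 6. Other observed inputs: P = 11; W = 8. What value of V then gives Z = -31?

V = -8

With X held at 6:
Intervening on V fixes its value directly, overriding its dependence on P.
Substituting into the C equation gives C = -V - 6.
Substituting into the Z equation gives Z = -3*V - 55.
Solve -3*V - 55 = -31: V = (-31 + 55) / -3 = -8.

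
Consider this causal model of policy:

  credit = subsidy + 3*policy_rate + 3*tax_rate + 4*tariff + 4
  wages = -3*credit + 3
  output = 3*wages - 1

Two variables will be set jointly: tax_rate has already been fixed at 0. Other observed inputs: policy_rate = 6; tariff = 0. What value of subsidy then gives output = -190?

subsidy = 0

With tax_rate held at 0:
Substituting into the credit equation gives credit = subsidy + 22.
Substituting into the wages equation gives wages = -3*subsidy - 63.
Substituting into the output equation gives output = -9*subsidy - 190.
Solve -9*subsidy - 190 = -190: subsidy = (-190 + 190) / -9 = 0.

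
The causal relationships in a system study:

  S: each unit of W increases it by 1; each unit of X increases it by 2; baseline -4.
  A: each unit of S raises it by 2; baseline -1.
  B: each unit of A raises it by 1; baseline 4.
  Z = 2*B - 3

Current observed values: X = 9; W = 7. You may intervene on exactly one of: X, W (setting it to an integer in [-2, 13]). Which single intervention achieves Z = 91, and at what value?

set W = 8

Intervening on X: Z = 8*X + 15. Reaching 91 requires X = 19/2, not an integer.
Intervening on W: with other inputs at their observed values, Z = 4*W + 59. Solving for 91 gives W = 8, within [-2, 13].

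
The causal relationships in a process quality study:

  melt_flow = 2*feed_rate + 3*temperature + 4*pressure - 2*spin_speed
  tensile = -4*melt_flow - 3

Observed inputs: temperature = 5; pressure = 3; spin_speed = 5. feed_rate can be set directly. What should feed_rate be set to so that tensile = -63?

Substituting into the melt_flow equation gives melt_flow = 2*feed_rate + 17.
Substituting into the tensile equation gives tensile = -8*feed_rate - 71.
Solve -8*feed_rate - 71 = -63: feed_rate = (-63 + 71) / -8 = -1.

feed_rate = -1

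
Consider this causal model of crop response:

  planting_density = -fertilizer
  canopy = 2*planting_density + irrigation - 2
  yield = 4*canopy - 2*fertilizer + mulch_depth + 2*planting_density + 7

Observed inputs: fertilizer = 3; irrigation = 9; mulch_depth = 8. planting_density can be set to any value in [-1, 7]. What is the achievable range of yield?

Intervening on planting_density fixes its value directly, overriding its dependence on fertilizer.
Substituting into the canopy equation gives canopy = 2*planting_density + 7.
This gives yield = 10*planting_density + 37.
Linear in planting_density, so extremes are at the endpoints: planting_density = -1 gives yield = 27; planting_density = 7 gives yield = 107.

27 to 107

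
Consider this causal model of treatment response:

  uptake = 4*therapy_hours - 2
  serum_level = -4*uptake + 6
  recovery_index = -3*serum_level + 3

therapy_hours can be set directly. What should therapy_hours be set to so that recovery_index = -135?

Substituting into the serum_level equation gives serum_level = -16*therapy_hours + 14.
Substituting into the recovery_index equation gives recovery_index = 48*therapy_hours - 39.
Solve 48*therapy_hours - 39 = -135: therapy_hours = (-135 + 39) / 48 = -2.

therapy_hours = -2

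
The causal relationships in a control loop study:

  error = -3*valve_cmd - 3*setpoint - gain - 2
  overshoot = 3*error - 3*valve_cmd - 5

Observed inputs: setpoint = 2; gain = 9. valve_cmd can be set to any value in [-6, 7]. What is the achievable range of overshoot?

Substituting into the error equation gives error = -3*valve_cmd - 17.
overshoot becomes -12*valve_cmd - 56.
Linear in valve_cmd, so extremes are at the endpoints: valve_cmd = -6 gives overshoot = 16; valve_cmd = 7 gives overshoot = -140.

-140 to 16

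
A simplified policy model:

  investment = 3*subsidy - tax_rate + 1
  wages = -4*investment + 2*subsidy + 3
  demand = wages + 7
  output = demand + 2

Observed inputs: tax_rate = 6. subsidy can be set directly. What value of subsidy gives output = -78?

Substituting into the investment equation gives investment = 3*subsidy - 5.
Substituting into the wages equation gives wages = -10*subsidy + 23.
Substituting into the demand equation gives demand = -10*subsidy + 30.
Substituting into the output equation gives output = -10*subsidy + 32.
Solve -10*subsidy + 32 = -78: subsidy = (-78 - 32) / -10 = 11.

subsidy = 11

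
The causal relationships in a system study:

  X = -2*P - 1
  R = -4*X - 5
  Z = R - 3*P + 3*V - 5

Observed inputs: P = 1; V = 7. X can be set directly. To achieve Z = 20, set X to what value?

Intervening on X fixes its value directly, overriding its dependence on P.
Substituting into the Z equation gives Z = -4*X + 8.
Solve -4*X + 8 = 20: X = (20 - 8) / -4 = -3.

X = -3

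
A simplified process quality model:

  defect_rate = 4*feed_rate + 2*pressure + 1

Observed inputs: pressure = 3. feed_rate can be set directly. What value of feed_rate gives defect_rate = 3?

feed_rate = -1

Substituting into the defect_rate equation gives defect_rate = 4*feed_rate + 7.
Solve 4*feed_rate + 7 = 3: feed_rate = (3 - 7) / 4 = -1.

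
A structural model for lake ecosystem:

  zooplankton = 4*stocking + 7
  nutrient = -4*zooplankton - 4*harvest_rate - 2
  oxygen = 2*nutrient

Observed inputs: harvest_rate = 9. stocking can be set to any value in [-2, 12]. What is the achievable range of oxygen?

Substituting into the nutrient equation gives nutrient = -16*stocking - 66.
This gives oxygen = -32*stocking - 132.
Linear in stocking, so extremes are at the endpoints: stocking = -2 gives oxygen = -68; stocking = 12 gives oxygen = -516.

-516 to -68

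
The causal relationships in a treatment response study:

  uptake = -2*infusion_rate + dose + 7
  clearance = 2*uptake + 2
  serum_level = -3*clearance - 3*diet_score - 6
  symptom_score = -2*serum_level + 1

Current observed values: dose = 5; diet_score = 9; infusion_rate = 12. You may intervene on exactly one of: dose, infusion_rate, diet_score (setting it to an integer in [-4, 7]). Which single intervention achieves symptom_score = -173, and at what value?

Intervening on dose: with other inputs at their observed values, symptom_score = 12*dose - 125. Solving for -173 gives dose = -4, within [-4, 7].
Intervening on infusion_rate: symptom_score = -24*infusion_rate + 223. Reaching -173 requires infusion_rate = 33/2, not an integer.
Intervening on diet_score: symptom_score = 6*diet_score - 119. Reaching -173 requires diet_score = -9, outside [-4, 7].

set dose = -4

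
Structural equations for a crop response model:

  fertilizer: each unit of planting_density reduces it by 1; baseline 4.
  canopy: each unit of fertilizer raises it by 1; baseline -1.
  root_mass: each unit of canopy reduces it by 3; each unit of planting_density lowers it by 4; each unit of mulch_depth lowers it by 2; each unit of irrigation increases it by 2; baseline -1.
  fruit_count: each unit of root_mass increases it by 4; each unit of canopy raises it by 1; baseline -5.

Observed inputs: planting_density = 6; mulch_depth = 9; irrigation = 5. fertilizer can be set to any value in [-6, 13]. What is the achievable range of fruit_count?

Intervening on fertilizer fixes its value directly, overriding its dependence on planting_density.
Substituting into the root_mass equation gives root_mass = -3*fertilizer - 30.
Substituting into the fruit_count equation gives fruit_count = -11*fertilizer - 126.
Linear in fertilizer, so extremes are at the endpoints: fertilizer = -6 gives fruit_count = -60; fertilizer = 13 gives fruit_count = -269.

-269 to -60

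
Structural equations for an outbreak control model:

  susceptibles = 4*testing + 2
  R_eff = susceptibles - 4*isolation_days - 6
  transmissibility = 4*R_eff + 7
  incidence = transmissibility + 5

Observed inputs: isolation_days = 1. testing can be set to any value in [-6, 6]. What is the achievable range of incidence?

-116 to 76

Substituting into the R_eff equation gives R_eff = 4*testing - 8.
Substituting into the transmissibility equation gives transmissibility = 16*testing - 25.
Substituting into the incidence equation gives incidence = 16*testing - 20.
Linear in testing, so extremes are at the endpoints: testing = -6 gives incidence = -116; testing = 6 gives incidence = 76.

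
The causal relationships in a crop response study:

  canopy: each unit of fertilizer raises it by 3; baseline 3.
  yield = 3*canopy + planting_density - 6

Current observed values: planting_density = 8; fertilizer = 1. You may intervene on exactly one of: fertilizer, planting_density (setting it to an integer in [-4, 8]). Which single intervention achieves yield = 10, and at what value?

set planting_density = -2

Intervening on fertilizer: yield = 9*fertilizer + 11. Reaching 10 requires fertilizer = -1/9, not an integer.
Intervening on planting_density: with other inputs at their observed values, yield = planting_density + 12. Solving for 10 gives planting_density = -2, within [-4, 8].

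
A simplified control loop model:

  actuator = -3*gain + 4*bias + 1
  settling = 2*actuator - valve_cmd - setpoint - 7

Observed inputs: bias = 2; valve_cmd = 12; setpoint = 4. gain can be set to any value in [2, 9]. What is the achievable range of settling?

Substituting into the actuator equation gives actuator = -3*gain + 9.
Substituting into the settling equation gives settling = -6*gain - 5.
Linear in gain, so extremes are at the endpoints: gain = 2 gives settling = -17; gain = 9 gives settling = -59.

-59 to -17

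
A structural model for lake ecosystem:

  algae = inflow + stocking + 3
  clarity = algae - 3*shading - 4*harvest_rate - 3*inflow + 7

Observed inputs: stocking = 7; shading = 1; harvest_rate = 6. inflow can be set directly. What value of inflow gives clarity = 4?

Substituting into the algae equation gives algae = inflow + 10.
This gives clarity = -2*inflow - 10.
Solve -2*inflow - 10 = 4: inflow = (4 + 10) / -2 = -7.

inflow = -7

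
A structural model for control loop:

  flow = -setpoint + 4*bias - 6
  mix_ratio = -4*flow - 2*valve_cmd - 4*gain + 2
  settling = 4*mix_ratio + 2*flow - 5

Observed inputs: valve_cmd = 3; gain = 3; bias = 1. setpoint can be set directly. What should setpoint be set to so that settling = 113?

setpoint = 11

Substituting into the flow equation gives flow = -setpoint - 2.
Substituting into the mix_ratio equation gives mix_ratio = 4*setpoint - 8.
So settling = 14*setpoint - 41.
Solve 14*setpoint - 41 = 113: setpoint = (113 + 41) / 14 = 11.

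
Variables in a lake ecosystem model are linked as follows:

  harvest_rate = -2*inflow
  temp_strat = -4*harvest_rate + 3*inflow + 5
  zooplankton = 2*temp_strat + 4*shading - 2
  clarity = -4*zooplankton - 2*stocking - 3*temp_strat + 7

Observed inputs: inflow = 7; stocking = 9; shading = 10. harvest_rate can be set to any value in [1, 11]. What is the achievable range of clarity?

-405 to 35

Intervening on harvest_rate fixes its value directly, overriding its dependence on inflow.
Substituting into the temp_strat equation gives temp_strat = -4*harvest_rate + 26.
Substituting into the zooplankton equation gives zooplankton = -8*harvest_rate + 90.
clarity becomes 44*harvest_rate - 449.
Linear in harvest_rate, so extremes are at the endpoints: harvest_rate = 1 gives clarity = -405; harvest_rate = 11 gives clarity = 35.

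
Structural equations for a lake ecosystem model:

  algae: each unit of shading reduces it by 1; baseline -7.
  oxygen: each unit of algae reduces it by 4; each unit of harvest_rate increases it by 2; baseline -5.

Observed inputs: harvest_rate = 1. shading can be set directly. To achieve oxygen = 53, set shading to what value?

Substituting into the oxygen equation gives oxygen = 4*shading + 25.
Solve 4*shading + 25 = 53: shading = (53 - 25) / 4 = 7.

shading = 7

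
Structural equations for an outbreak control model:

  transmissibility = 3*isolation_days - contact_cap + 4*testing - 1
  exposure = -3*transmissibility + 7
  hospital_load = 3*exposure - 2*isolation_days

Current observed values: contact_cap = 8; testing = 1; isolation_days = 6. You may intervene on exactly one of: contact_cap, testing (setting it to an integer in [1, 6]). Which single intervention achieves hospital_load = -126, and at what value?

Intervening on contact_cap: with other inputs at their observed values, hospital_load = 9*contact_cap - 180. Solving for -126 gives contact_cap = 6, within [1, 6].
Intervening on testing: hospital_load = -36*testing - 72. Reaching -126 requires testing = 3/2, not an integer.

set contact_cap = 6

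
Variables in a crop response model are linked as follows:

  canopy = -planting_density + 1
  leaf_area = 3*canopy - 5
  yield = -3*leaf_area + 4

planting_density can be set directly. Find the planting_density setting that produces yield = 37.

Substituting into the leaf_area equation gives leaf_area = -3*planting_density - 2.
Substituting into the yield equation gives yield = 9*planting_density + 10.
Solve 9*planting_density + 10 = 37: planting_density = (37 - 10) / 9 = 3.

planting_density = 3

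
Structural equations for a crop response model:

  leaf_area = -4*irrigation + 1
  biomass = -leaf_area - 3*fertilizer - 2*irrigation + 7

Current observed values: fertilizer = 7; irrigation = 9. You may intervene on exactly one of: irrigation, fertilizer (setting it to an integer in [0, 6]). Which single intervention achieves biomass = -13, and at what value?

set irrigation = 1

Intervening on irrigation: with other inputs at their observed values, biomass = 2*irrigation - 15. Solving for -13 gives irrigation = 1, within [0, 6].
Intervening on fertilizer: biomass = -3*fertilizer + 24. Reaching -13 requires fertilizer = 37/3, not an integer.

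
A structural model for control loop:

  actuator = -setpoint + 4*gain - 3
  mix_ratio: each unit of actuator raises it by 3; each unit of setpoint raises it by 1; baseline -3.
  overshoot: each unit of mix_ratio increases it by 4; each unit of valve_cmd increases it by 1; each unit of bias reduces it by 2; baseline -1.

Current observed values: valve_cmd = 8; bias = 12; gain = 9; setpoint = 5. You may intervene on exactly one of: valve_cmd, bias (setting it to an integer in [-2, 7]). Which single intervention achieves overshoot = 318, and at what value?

set valve_cmd = -1

Intervening on valve_cmd: with other inputs at their observed values, overshoot = valve_cmd + 319. Solving for 318 gives valve_cmd = -1, within [-2, 7].
Intervening on bias: overshoot = -2*bias + 351. Reaching 318 requires bias = 33/2, not an integer.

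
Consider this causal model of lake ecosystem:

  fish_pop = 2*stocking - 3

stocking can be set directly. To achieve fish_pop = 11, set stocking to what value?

Solve 2*stocking - 3 = 11: stocking = (11 + 3) / 2 = 7.

stocking = 7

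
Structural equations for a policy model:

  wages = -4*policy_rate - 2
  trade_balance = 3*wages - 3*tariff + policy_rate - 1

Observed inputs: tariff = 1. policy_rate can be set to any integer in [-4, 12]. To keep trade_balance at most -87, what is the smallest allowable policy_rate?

policy_rate = 7

Substituting into the trade_balance equation gives trade_balance = -11*policy_rate - 10.
Require -11*policy_rate - 10 ≤ -87, so policy_rate ≥ 7.
The smallest integer in [-4, 12] satisfying this is 7.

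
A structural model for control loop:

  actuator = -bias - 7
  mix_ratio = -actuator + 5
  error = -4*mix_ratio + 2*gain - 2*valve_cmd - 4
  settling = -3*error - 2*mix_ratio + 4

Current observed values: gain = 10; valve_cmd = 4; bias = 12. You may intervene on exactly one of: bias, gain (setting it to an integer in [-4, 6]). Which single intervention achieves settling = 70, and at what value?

Intervening on bias: with other inputs at their observed values, settling = 10*bias + 100. Solving for 70 gives bias = -3, within [-4, 6].
Intervening on gain: settling = -6*gain + 280. Reaching 70 requires gain = 35, outside [-4, 6].

set bias = -3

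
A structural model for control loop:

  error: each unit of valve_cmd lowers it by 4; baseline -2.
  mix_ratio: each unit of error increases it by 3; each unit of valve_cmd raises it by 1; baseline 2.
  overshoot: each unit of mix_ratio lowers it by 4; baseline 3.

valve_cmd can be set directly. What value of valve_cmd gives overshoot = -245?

valve_cmd = -6

Substituting into the mix_ratio equation gives mix_ratio = -11*valve_cmd - 4.
This gives overshoot = 44*valve_cmd + 19.
Solve 44*valve_cmd + 19 = -245: valve_cmd = (-245 - 19) / 44 = -6.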